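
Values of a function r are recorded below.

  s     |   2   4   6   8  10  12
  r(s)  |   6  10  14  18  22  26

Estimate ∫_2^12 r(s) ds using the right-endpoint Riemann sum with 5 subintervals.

Δs = 2.
Sum = 2·[10 + 14 + 18 + 22 + 26] = 180.

180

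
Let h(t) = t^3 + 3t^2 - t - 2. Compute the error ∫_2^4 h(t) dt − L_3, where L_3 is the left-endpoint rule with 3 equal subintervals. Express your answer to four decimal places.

28.2222

Exact integral: ∫_2^4 h(t) dt = 106.
L_3 ≈ 77.777778.
Error ≈ 106 − 77.777778 ≈ 28.2222.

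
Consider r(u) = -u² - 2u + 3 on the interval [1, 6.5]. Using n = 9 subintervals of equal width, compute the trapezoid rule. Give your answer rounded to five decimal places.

Δu = (6.5 − 1)/9 = 11/18.
r(1) = 0, r(29/18) = -913/324, r(20/9) = -517/81, r(17/6) = -385/36, r(31/9) = -1276/81, r(73/18) = -6985/324, r(14/3) = -253/9, r(95/18) = -11473/324, r(53/9) = -3520/81, r(6.5) = -52.25.
T_9 = (Δu/2)·[r(u_0) + 2r(u_1) + ... + 2r(u_{8}) + r(u_9)].
Sum ≈ -116.30067.

-116.30067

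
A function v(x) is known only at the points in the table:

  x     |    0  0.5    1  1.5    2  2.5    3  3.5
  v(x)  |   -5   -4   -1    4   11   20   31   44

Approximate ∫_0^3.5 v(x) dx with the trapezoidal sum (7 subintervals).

40.25

Δx = 0.5.
T_7 = (0.5/2)·[(-5) + 2·(-4) + 2·(-1) + 2·4 + 2·11 + 2·20 + 2·31 + 44] = 40.25.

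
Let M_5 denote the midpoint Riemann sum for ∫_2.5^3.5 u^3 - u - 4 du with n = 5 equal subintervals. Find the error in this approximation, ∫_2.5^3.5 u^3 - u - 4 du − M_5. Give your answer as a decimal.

0.03

Exact integral: ∫_2.5^3.5 f(u) du = 20.75.
M_5 = 20.72.
Error = 20.75 − 20.72 = 0.03.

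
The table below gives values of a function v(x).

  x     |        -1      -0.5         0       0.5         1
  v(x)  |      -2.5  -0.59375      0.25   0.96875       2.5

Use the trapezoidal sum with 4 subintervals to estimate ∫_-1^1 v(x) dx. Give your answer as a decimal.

0.3125

Δx = 0.5.
T_4 = (0.5/2)·[(-2.5) + 2·(-0.59375) + 2·0.25 + 2·0.96875 + 2.5] = 0.3125.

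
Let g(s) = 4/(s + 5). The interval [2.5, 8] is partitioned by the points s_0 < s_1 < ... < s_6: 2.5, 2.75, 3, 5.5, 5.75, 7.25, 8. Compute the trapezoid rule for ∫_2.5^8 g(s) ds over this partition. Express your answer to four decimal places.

Subinterval widths: 0.25, 0.25, 2.5, 0.25, 1.5, 0.75.
g(2.5) = 8/15, g(2.75) = 16/31, g(3) = 0.5, g(5.5) = 8/21, g(5.75) = 16/43, g(7.25) = 16/49, g(8) = 4/13.
On each subinterval the trapezoid contributes (Δs_i/2)·[g(s_{i-1}) + g(s_i)].
Sum ≈ 2.2153.

2.2153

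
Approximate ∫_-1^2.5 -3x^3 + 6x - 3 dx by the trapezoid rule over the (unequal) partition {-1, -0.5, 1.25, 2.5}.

-31.6640625

Subinterval widths: 0.5, 1.75, 1.25.
f(-1) = -6, f(-0.5) = -5.625, f(1.25) = -1.359375, f(2.5) = -34.875.
On each subinterval the trapezoid contributes (Δx_i/2)·[f(x_{i-1}) + f(x_i)].
Sum = -31.6640625.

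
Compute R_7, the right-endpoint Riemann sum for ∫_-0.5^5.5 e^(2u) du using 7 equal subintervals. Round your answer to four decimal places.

Δu = (5.5 − (-0.5))/7 = 6/7.
Right endpoints: 5/14, 17/14, 29/14, 41/14, 53/14, 65/14, 5.5.
f(5/14) ≈ 2.0427, f(17/14) ≈ 11.3427, f(29/14) ≈ 62.9825, f(41/14) ≈ 349.7235, f(53/14) ≈ 1941.9125, f(65/14) ≈ 10782.8726, f(5.5) ≈ 59874.1417.
Sum = Δu · [f(5/14) + f(17/14) + f(29/14) + ...].
Sum ≈ 62592.8728.

62592.8728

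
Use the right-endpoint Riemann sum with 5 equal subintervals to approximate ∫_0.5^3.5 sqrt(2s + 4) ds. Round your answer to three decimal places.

Δs = (3.5 − 0.5)/5 = 0.6.
Right endpoints: 1.1, 1.7, 2.3, 2.9, 3.5.
f(1.1) ≈ 2.490, f(1.7) ≈ 2.720, f(2.3) ≈ 2.933, f(2.9) ≈ 3.130, f(3.5) ≈ 3.317.
Sum = Δs · [f(1.1) + f(1.7) + f(2.3) + f(2.9) + f(3.5)].
Sum ≈ 8.754.

8.754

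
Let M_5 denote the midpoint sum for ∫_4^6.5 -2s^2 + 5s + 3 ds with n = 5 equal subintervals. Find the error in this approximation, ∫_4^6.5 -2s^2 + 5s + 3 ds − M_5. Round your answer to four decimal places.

-0.1042

Exact integral: ∫_4^6.5 f(s) ds ≈ -67.291667.
M_5 = -67.1875.
Error ≈ -67.291667 − (-67.1875) ≈ -0.1042.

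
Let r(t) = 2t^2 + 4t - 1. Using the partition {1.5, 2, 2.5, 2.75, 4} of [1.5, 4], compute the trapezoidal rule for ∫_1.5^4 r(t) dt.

66.15625

Subinterval widths: 0.5, 0.5, 0.25, 1.25.
r(1.5) = 9.5, r(2) = 15, r(2.5) = 21.5, r(2.75) = 25.125, r(4) = 47.
On each subinterval the trapezoid contributes (Δt_i/2)·[r(t_{i-1}) + r(t_i)].
Sum = 66.15625.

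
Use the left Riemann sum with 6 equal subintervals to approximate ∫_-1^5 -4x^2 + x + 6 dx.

-79

Δx = (5 − (-1))/6 = 1.
Left endpoints: -1, 0, 1, 2, 3, 4.
f(-1) = 1, f(0) = 6, f(1) = 3, f(2) = -8, f(3) = -27, f(4) = -54.
Sum = Δx · [f(-1) + f(0) + f(1) + ...].
Sum = -79.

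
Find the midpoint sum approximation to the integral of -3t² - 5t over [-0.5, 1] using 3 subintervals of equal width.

Δt = (1 − (-0.5))/3 = 0.5.
Midpoints: -0.25, 0.25, 0.75.
f(-0.25) = 1.0625, f(0.25) = -1.4375, f(0.75) = -5.4375.
Sum = Δt · [f(-0.25) + f(0.25) + f(0.75)].
Sum = -2.90625.

-2.90625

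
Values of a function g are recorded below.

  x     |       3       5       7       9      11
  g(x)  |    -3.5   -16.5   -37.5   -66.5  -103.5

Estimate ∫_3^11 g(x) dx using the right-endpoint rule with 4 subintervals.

-448

Δx = 2.
Sum = 2·[(-16.5) + (-37.5) + (-66.5) + (-103.5)] = -448.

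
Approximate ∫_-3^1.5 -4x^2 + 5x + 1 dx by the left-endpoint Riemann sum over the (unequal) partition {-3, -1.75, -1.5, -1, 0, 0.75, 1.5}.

Subinterval widths: 1.25, 0.25, 0.5, 1, 0.75, 0.75.
Left endpoints: -3, -1.75, -1.5, -1, 0, 0.75.
f(-3) = -50, f(-1.75) = -20, f(-1.5) = -15.5, f(-1) = -8, f(0) = 1, f(0.75) = 2.5.
Sum = Σ Δx_i · f(x_i).
Sum = -80.625.

-80.625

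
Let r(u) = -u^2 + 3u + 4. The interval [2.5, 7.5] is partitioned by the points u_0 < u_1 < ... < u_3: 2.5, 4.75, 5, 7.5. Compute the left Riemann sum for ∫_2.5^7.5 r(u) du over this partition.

Subinterval widths: 2.25, 0.25, 2.5.
Left endpoints: 2.5, 4.75, 5.
r(2.5) = 5.25, r(4.75) = -4.3125, r(5) = -6.
Sum = Σ Δu_i · r(u_i).
Sum = -4.265625.

-4.265625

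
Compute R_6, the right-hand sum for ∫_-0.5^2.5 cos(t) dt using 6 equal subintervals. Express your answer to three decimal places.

0.636

Δt = (2.5 − (-0.5))/6 = 0.5.
Right endpoints: 0, 0.5, 1, 1.5, 2, 2.5.
f(0) ≈ 1.000, f(0.5) ≈ 0.878, f(1) ≈ 0.540, f(1.5) ≈ 0.071, f(2) ≈ -0.416, f(2.5) ≈ -0.801.
Sum = Δt · [f(0) + f(0.5) + f(1) + ...].
Sum ≈ 0.636.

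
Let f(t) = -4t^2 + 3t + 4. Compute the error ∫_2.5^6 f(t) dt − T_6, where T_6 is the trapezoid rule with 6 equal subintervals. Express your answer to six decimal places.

Exact integral: ∫_2.5^6 f(t) dt ≈ -208.54166667.
T_6 ≈ -209.33564815.
Error ≈ -208.54166667 − (-209.33564815) ≈ 0.793981.

0.793981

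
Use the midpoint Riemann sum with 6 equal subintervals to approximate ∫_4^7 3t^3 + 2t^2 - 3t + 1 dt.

Δt = (7 − 4)/6 = 0.5.
Midpoints: 4.25, 4.75, 5.25, 5.75, 6.25, 6.75.
f(4.25) = 254.671875, f(4.75) = 353.390625, f(5.25) = 474.484375, f(5.75) = 620.203125, f(6.25) = 792.796875, f(6.75) = 994.515625.
Sum = Δt · [f(4.25) + f(4.75) + f(5.25) + ...].
Sum = 1745.03125.

1745.03125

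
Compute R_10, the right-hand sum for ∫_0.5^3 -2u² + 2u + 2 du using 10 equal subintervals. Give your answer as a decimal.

Δu = (3 − 0.5)/10 = 0.25.
Right endpoints: 0.75, 1, 1.25, 1.5, 1.75, 2, 2.25, 2.5, 2.75, 3.
f(0.75) = 2.375, f(1) = 2, f(1.25) = 1.375, f(1.5) = 0.5, f(1.75) = -0.625, f(2) = -2, f(2.25) = -3.625, f(2.5) = -5.5, f(2.75) = -7.625, f(3) = -10.
Sum = Δu · [f(0.75) + f(1) + f(1.25) + ...].
Sum = -5.78125.

-5.78125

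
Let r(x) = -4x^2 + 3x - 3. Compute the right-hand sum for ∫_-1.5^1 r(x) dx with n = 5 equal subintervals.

Δx = (1 − (-1.5))/5 = 0.5.
Right endpoints: -1, -0.5, 0, 0.5, 1.
r(-1) = -10, r(-0.5) = -5.5, r(0) = -3, r(0.5) = -2.5, r(1) = -4.
Sum = Δx · [r(-1) + r(-0.5) + r(0) + r(0.5) + r(1)].
Sum = -12.5.

-12.5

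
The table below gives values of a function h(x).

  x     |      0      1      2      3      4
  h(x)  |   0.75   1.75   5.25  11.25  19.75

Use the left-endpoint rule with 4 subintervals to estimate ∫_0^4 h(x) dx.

Δx = 1.
Sum = 1·[0.75 + 1.75 + 5.25 + 11.25] = 19.

19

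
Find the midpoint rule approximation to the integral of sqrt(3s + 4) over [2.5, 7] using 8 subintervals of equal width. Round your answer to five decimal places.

Δs = (7 − 2.5)/8 = 0.5625.
Midpoints: 2.78125, 3.34375, 3.90625, 4.46875, 5.03125, 5.59375, 6.15625, 6.71875.
f(2.78125) ≈ 3.51337, f(3.34375) ≈ 3.74583, f(3.90625) ≈ 3.96469, f(4.46875) ≈ 4.17208, f(5.03125) ≈ 4.36964, f(5.59375) ≈ 4.55865, f(6.15625) ≈ 4.74012, f(6.71875) ≈ 4.91490.
Sum = Δs · [f(2.78125) + f(3.34375) + f(3.90625) + ...].
Sum ≈ 19.11334.

19.11334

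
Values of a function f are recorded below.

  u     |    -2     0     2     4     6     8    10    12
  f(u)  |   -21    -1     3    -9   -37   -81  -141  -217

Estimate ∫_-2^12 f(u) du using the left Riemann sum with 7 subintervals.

Δu = 2.
Sum = 2·[(-21) + (-1) + 3 + (-9) + (-37) + (-81) + (-141)] = -574.

-574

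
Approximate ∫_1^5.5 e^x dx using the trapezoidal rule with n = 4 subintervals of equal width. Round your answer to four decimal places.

Δx = (5.5 − 1)/4 = 1.125.
f(1) ≈ 2.7183, f(2.125) ≈ 8.3729, f(3.25) ≈ 25.7903, f(4.375) ≈ 79.4398, f(5.5) ≈ 244.6919.
T_4 = (Δx/2)·[f(x_0) + 2f(x_1) + 2f(x_2) + 2f(x_3) + f(x_4)].
Sum ≈ 266.9717.

266.9717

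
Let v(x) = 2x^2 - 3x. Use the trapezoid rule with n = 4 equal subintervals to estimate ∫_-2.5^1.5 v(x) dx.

20

Δx = (1.5 − (-2.5))/4 = 1.
v(-2.5) = 20, v(-1.5) = 9, v(-0.5) = 2, v(0.5) = -1, v(1.5) = 0.
T_4 = (Δx/2)·[v(x_0) + 2v(x_1) + 2v(x_2) + 2v(x_3) + v(x_4)].
Sum = 20.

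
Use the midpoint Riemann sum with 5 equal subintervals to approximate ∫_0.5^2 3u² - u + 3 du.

10.46625

Δu = (2 − 0.5)/5 = 0.3.
Midpoints: 0.65, 0.95, 1.25, 1.55, 1.85.
f(0.65) = 3.6175, f(0.95) = 4.7575, f(1.25) = 6.4375, f(1.55) = 8.6575, f(1.85) = 11.4175.
Sum = Δu · [f(0.65) + f(0.95) + f(1.25) + f(1.55) + f(1.85)].
Sum = 10.46625.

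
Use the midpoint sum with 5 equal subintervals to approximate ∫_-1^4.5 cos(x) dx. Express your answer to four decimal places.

Δx = (4.5 − (-1))/5 = 1.1.
Midpoints: -0.45, 0.65, 1.75, 2.85, 3.95.
f(-0.45) ≈ 0.9004, f(0.65) ≈ 0.7961, f(1.75) ≈ -0.1782, f(2.85) ≈ -0.9578, f(3.95) ≈ -0.6907.
Sum = Δx · [f(-0.45) + f(0.65) + f(1.75) + f(2.85) + f(3.95)].
Sum ≈ -0.1432.

-0.1432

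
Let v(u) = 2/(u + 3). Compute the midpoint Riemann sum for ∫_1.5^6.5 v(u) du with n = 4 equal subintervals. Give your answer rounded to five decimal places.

1.48952

Δu = (6.5 − 1.5)/4 = 1.25.
Midpoints: 2.125, 3.375, 4.625, 5.875.
v(2.125) = 16/41, v(3.375) = 16/51, v(4.625) = 16/61, v(5.875) = 16/71.
Sum = Δu · [v(2.125) + v(3.375) + v(4.625) + v(5.875)].
Sum ≈ 1.48952.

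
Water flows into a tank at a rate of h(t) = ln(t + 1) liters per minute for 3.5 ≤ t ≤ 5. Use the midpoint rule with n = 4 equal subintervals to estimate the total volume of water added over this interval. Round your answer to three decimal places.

2.483

Δt = (5 − 3.5)/4 = 0.375.
Midpoints: 3.6875, 4.0625, 4.4375, 4.8125.
h(3.6875) ≈ 1.545, h(4.0625) ≈ 1.622, h(4.4375) ≈ 1.693, h(4.8125) ≈ 1.760.
Sum = Δt · [h(3.6875) + h(4.0625) + h(4.4375) + h(4.8125)].
Sum ≈ 2.483.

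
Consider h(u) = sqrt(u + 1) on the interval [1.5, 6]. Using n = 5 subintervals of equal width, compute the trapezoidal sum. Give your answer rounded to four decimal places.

9.7031

Δu = (6 − 1.5)/5 = 0.9.
h(1.5) ≈ 1.5811, h(2.4) ≈ 1.8439, h(3.3) ≈ 2.0736, h(4.2) ≈ 2.2804, h(5.1) ≈ 2.4698, h(6) ≈ 2.6458.
T_5 = (Δu/2)·[h(u_0) + 2h(u_1) + ... + 2h(u_{4}) + h(u_5)].
Sum ≈ 9.7031.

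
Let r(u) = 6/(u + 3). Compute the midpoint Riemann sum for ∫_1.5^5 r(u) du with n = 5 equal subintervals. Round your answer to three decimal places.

3.448

Δu = (5 − 1.5)/5 = 0.7.
Midpoints: 1.85, 2.55, 3.25, 3.95, 4.65.
r(1.85) = 120/97, r(2.55) = 40/37, r(3.25) = 0.96, r(3.95) = 120/139, r(4.65) = 40/51.
Sum = Δu · [r(1.85) + r(2.55) + r(3.25) + r(3.95) + r(4.65)].
Sum ≈ 3.448.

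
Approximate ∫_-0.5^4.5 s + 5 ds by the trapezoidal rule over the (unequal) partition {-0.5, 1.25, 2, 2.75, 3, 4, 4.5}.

35

Subinterval widths: 1.75, 0.75, 0.75, 0.25, 1, 0.5.
f(-0.5) = 4.5, f(1.25) = 6.25, f(2) = 7, f(2.75) = 7.75, f(3) = 8, f(4) = 9, f(4.5) = 9.5.
On each subinterval the trapezoid contributes (Δs_i/2)·[f(s_{i-1}) + f(s_i)].
Sum = 35.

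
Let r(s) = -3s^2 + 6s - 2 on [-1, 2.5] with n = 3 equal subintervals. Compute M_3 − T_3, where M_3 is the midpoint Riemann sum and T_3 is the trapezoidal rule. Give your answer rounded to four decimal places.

3.5729

M_3 ≈ -6.684028.
T_3 ≈ -10.256944.
M_3 − T_3 ≈ 3.5729.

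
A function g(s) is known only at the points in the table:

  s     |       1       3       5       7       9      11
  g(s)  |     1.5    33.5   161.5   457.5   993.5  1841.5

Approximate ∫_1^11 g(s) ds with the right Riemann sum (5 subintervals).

Δs = 2.
Sum = 2·[33.5 + 161.5 + 457.5 + 993.5 + 1841.5] = 6975.

6975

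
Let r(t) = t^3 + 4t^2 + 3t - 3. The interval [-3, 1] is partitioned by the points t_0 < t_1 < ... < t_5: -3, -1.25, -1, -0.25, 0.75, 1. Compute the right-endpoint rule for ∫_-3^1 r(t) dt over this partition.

Subinterval widths: 1.75, 0.25, 0.75, 1, 0.25.
Right endpoints: -1.25, -1, -0.25, 0.75, 1.
r(-1.25) = -2.453125, r(-1) = -3, r(-0.25) = -3.515625, r(0.75) = 1.921875, r(1) = 5.
Sum = Σ Δt_i · r(t_i).
Sum = -4.5078125.

-4.5078125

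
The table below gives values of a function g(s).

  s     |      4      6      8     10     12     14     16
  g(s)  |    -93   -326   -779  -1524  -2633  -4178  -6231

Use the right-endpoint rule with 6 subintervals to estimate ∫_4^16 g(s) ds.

-31342

Δs = 2.
Sum = 2·[(-326) + (-779) + (-1524) + (-2633) + (-4178) + (-6231)] = -31342.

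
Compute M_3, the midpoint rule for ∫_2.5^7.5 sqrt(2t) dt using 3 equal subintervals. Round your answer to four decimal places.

15.6596

Δt = (7.5 − 2.5)/3 = 5/3.
Midpoints: 10/3, 5, 20/3.
f(10/3) ≈ 2.5820, f(5) ≈ 3.1623, f(20/3) ≈ 3.6515.
Sum = Δt · [f(10/3) + f(5) + f(20/3)].
Sum ≈ 15.6596.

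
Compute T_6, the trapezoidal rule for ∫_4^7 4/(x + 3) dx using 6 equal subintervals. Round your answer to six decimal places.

1.427566

Δx = (7 − 4)/6 = 0.5.
f(4) = 4/7, f(4.5) = 8/15, f(5) = 0.5, f(5.5) = 8/17, f(6) = 4/9, f(6.5) = 8/19, f(7) = 0.4.
T_6 = (Δx/2)·[f(x_0) + 2f(x_1) + ... + 2f(x_{5}) + f(x_6)].
Sum ≈ 1.427566.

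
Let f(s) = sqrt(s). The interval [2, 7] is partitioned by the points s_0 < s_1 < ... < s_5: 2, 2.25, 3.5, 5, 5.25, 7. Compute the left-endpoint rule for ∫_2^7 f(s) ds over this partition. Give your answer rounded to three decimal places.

Subinterval widths: 0.25, 1.25, 1.5, 0.25, 1.75.
Left endpoints: 2, 2.25, 3.5, 5, 5.25.
f(2) ≈ 1.414, f(2.25) ≈ 1.500, f(3.5) ≈ 1.871, f(5) ≈ 2.236, f(5.25) ≈ 2.291.
Sum = Σ Δs_i · f(s_i).
Sum ≈ 9.604.

9.604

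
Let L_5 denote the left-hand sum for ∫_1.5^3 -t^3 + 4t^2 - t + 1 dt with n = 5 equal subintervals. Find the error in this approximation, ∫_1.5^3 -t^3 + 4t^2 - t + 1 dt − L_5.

Exact integral: ∫_1.5^3 f(t) dt = 10.640625.
L_5 = 10.2975.
Error = 10.640625 − 10.2975 = 0.343125.

0.343125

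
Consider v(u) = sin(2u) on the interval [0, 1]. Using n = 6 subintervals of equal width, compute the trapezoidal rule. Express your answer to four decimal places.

0.7015

Δu = (1 − 0)/6 = 1/6.
v(0) ≈ 0.0000, v(1/6) ≈ 0.3272, v(1/3) ≈ 0.6184, v(0.5) ≈ 0.8415, v(2/3) ≈ 0.9719, v(5/6) ≈ 0.9954, v(1) ≈ 0.9093.
T_6 = (Δu/2)·[v(u_0) + 2v(u_1) + ... + 2v(u_{5}) + v(u_6)].
Sum ≈ 0.7015.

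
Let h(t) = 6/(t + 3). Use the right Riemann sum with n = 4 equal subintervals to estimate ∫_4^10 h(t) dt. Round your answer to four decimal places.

3.4337

Δt = (10 − 4)/4 = 1.5.
Right endpoints: 5.5, 7, 8.5, 10.
h(5.5) = 12/17, h(7) = 0.6, h(8.5) = 12/23, h(10) = 6/13.
Sum = Δt · [h(5.5) + h(7) + h(8.5) + h(10)].
Sum ≈ 3.4337.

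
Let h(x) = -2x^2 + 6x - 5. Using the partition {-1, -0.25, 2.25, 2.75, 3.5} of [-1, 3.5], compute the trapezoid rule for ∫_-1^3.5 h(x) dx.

-23.53125

Subinterval widths: 0.75, 2.5, 0.5, 0.75.
h(-1) = -13, h(-0.25) = -6.625, h(2.25) = -1.625, h(2.75) = -3.625, h(3.5) = -8.5.
On each subinterval the trapezoid contributes (Δx_i/2)·[h(x_{i-1}) + h(x_i)].
Sum = -23.53125.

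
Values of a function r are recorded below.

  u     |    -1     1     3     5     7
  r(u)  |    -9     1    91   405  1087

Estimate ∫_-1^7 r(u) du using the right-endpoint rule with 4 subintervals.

Δu = 2.
Sum = 2·[1 + 91 + 405 + 1087] = 3168.

3168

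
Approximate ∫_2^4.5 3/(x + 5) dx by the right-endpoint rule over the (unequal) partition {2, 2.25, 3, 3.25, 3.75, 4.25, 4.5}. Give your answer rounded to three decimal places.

Subinterval widths: 0.25, 0.75, 0.25, 0.5, 0.5, 0.25.
Right endpoints: 2.25, 3, 3.25, 3.75, 4.25, 4.5.
f(2.25) = 12/29, f(3) = 0.375, f(3.25) = 4/11, f(3.75) = 12/35, f(4.25) = 12/37, f(4.5) = 6/19.
Sum = Σ Δx_i · f(x_i).
Sum ≈ 0.888.

0.888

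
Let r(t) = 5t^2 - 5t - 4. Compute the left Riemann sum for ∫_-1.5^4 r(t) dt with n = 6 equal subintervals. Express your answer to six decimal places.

40.861690

Δt = (4 − (-1.5))/6 = 11/12.
Left endpoints: -1.5, -7/12, 1/3, 1.25, 13/6, 37/12.
r(-1.5) = 14.75, r(-7/12) = 89/144, r(1/3) = -46/9, r(1.25) = -2.4375, r(13/6) = 311/36, r(37/12) = 4049/144.
Sum = Δt · [r(-1.5) + r(-7/12) + r(1/3) + ...].
Sum ≈ 40.861690.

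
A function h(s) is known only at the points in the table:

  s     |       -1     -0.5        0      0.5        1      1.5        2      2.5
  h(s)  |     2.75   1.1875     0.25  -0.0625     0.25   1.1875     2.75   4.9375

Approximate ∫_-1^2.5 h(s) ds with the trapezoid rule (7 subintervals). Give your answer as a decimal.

Δs = 0.5.
T_7 = (0.5/2)·[2.75 + 2·1.1875 + 2·0.25 + 2·(-0.0625) + 2·0.25 + 2·1.1875 + 2·2.75 + 4.9375] = 4.703125.

4.703125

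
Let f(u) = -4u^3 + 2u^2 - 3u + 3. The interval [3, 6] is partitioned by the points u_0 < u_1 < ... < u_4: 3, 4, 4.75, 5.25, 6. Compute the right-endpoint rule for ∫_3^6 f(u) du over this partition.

-1402.578125

Subinterval widths: 1, 0.75, 0.5, 0.75.
Right endpoints: 4, 4.75, 5.25, 6.
f(4) = -233, f(4.75) = -394.8125, f(5.25) = -536.4375, f(6) = -807.
Sum = Σ Δu_i · f(u_i).
Sum = -1402.578125.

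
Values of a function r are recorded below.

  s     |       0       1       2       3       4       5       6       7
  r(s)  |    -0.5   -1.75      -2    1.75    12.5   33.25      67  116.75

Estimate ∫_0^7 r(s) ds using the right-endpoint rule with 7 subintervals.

Δs = 1.
Sum = 1·[(-1.75) + (-2) + 1.75 + 12.5 + 33.25 + 67 + 116.75] = 227.5.

227.5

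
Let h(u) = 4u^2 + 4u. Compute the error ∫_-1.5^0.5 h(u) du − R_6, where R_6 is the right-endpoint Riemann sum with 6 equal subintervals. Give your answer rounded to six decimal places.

Exact integral: ∫_-1.5^0.5 h(u) du ≈ 0.66666667.
R_6 ≈ 0.81481481.
Error ≈ 0.66666667 − 0.81481481 ≈ -0.148148.

-0.148148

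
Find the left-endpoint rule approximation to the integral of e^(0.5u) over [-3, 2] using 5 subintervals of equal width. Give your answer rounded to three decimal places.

3.846

Δu = (2 − (-3))/5 = 1.
Left endpoints: -3, -2, -1, 0, 1.
f(-3) ≈ 0.223, f(-2) ≈ 0.368, f(-1) ≈ 0.607, f(0) ≈ 1.000, f(1) ≈ 1.649.
Sum = Δu · [f(-3) + f(-2) + f(-1) + f(0) + f(1)].
Sum ≈ 3.846.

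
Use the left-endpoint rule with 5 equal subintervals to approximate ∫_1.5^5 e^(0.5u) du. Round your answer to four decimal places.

Δu = (5 − 1.5)/5 = 0.7.
Left endpoints: 1.5, 2.2, 2.9, 3.6, 4.3.
f(1.5) ≈ 2.1170, f(2.2) ≈ 3.0042, f(2.9) ≈ 4.2631, f(3.6) ≈ 6.0496, f(4.3) ≈ 8.5849.
Sum = Δu · [f(1.5) + f(2.2) + f(2.9) + f(3.6) + f(4.3)].
Sum ≈ 16.8132.

16.8132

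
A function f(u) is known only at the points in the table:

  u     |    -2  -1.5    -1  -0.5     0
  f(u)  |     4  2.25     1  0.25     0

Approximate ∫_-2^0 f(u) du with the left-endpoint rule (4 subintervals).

Δu = 0.5.
Sum = 0.5·[4 + 2.25 + 1 + 0.25] = 3.75.

3.75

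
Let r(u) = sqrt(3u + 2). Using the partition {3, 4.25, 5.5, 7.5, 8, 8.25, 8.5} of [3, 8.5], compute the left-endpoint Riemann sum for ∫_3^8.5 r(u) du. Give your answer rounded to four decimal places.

22.5915

Subinterval widths: 1.25, 1.25, 2, 0.5, 0.25, 0.25.
Left endpoints: 3, 4.25, 5.5, 7.5, 8, 8.25.
r(3) ≈ 3.3166, r(4.25) ≈ 3.8406, r(5.5) ≈ 4.3012, r(7.5) ≈ 4.9497, r(8) ≈ 5.0990, r(8.25) ≈ 5.1720.
Sum = Σ Δu_i · r(u_i).
Sum ≈ 22.5915.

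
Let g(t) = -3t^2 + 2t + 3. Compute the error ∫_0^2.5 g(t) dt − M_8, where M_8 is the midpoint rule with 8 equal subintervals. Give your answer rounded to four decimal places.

-0.0610

Exact integral: ∫_0^2.5 g(t) dt = -1.875.
M_8 ≈ -1.813965.
Error ≈ -1.875 − (-1.813965) ≈ -0.0610.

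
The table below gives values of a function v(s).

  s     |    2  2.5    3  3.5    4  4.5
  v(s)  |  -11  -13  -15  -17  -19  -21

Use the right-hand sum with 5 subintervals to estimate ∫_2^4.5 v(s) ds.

Δs = 0.5.
Sum = 0.5·[(-13) + (-15) + (-17) + (-19) + (-21)] = -42.5.

-42.5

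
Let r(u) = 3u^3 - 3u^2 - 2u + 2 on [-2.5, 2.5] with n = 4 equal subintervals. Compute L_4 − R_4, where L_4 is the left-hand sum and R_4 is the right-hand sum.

-104.6875

L_4 = -77.5.
R_4 = 27.1875.
L_4 − R_4 = -104.6875.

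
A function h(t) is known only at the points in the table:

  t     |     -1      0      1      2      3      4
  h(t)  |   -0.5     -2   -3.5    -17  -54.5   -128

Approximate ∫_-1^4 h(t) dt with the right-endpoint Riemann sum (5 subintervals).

-205

Δt = 1.
Sum = 1·[(-2) + (-3.5) + (-17) + (-54.5) + (-128)] = -205.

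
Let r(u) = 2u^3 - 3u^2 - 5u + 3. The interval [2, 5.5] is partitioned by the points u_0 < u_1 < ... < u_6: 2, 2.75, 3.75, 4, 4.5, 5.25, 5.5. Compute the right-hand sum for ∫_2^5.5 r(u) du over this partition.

Subinterval widths: 0.75, 1, 0.25, 0.5, 0.75, 0.25.
Right endpoints: 2.75, 3.75, 4, 4.5, 5.25, 5.5.
r(2.75) = 8.15625, r(3.75) = 47.53125, r(4) = 63, r(4.5) = 102, r(5.25) = 183.46875, r(5.5) = 217.5.
Sum = Σ Δu_i · r(u_i).
Sum = 312.375.

312.375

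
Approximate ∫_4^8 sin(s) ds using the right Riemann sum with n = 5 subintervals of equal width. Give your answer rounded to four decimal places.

0.2177

Δs = (8 − 4)/5 = 0.8.
Right endpoints: 4.8, 5.6, 6.4, 7.2, 8.
f(4.8) ≈ -0.9962, f(5.6) ≈ -0.6313, f(6.4) ≈ 0.1165, f(7.2) ≈ 0.7937, f(8) ≈ 0.9894.
Sum = Δs · [f(4.8) + f(5.6) + f(6.4) + f(7.2) + f(8)].
Sum ≈ 0.2177.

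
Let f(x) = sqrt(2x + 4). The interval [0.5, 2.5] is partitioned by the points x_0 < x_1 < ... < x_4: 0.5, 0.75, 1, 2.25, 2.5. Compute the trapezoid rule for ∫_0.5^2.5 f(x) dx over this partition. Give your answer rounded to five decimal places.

Subinterval widths: 0.25, 0.25, 1.25, 0.25.
f(0.5) ≈ 2.23607, f(0.75) ≈ 2.34521, f(1) ≈ 2.44949, f(2.25) ≈ 2.91548, f(2.5) ≈ 3.00000.
On each subinterval the trapezoid contributes (Δx_i/2)·[f(x_{i-1}) + f(x_i)].
Sum ≈ 5.26453.

5.26453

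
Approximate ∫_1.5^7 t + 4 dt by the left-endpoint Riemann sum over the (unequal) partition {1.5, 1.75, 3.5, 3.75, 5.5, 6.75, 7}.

41.4375

Subinterval widths: 0.25, 1.75, 0.25, 1.75, 1.25, 0.25.
Left endpoints: 1.5, 1.75, 3.5, 3.75, 5.5, 6.75.
f(1.5) = 5.5, f(1.75) = 5.75, f(3.5) = 7.5, f(3.75) = 7.75, f(5.5) = 9.5, f(6.75) = 10.75.
Sum = Σ Δt_i · f(t_i).
Sum = 41.4375.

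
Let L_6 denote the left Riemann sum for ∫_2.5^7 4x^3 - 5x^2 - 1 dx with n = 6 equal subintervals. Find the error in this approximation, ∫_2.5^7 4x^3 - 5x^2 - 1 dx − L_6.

388.96875

Exact integral: ∫_2.5^7 f(x) dx = 1811.8125.
L_6 = 1422.84375.
Error = 1811.8125 − 1422.84375 = 388.96875.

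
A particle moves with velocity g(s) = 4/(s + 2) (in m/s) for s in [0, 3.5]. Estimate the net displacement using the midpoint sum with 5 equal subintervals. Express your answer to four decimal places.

Δs = (3.5 − 0)/5 = 0.7.
Midpoints: 0.35, 1.05, 1.75, 2.45, 3.15.
g(0.35) = 80/47, g(1.05) = 80/61, g(1.75) = 16/15, g(2.45) = 80/89, g(3.15) = 80/103.
Sum = Δs · [g(0.35) + g(1.05) + g(1.75) + g(2.45) + g(3.15)].
Sum ≈ 4.0291.

4.0291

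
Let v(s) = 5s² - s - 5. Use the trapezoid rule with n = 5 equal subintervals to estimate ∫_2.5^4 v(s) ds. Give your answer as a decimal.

68.3625

Δs = (4 − 2.5)/5 = 0.3.
v(2.5) = 23.75, v(2.8) = 31.4, v(3.1) = 39.95, v(3.4) = 49.4, v(3.7) = 59.75, v(4) = 71.
T_5 = (Δs/2)·[v(s_0) + 2v(s_1) + ... + 2v(s_{4}) + v(s_5)].
Sum = 68.3625.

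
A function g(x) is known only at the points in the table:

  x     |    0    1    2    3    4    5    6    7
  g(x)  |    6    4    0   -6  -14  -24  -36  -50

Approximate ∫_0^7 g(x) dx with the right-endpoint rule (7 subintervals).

Δx = 1.
Sum = 1·[4 + 0 + (-6) + (-14) + (-24) + (-36) + (-50)] = -126.

-126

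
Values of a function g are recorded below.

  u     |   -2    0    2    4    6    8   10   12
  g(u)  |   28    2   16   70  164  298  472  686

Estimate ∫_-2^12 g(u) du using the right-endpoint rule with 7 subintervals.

3416

Δu = 2.
Sum = 2·[2 + 16 + 70 + 164 + 298 + 472 + 686] = 3416.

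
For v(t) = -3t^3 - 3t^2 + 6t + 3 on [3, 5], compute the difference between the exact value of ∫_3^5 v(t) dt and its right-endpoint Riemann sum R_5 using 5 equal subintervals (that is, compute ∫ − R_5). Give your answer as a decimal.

68.08

Exact integral: ∫_3^5 v(t) dt = -452.
R_5 = -520.08.
Error = -452 − (-520.08) = 68.08.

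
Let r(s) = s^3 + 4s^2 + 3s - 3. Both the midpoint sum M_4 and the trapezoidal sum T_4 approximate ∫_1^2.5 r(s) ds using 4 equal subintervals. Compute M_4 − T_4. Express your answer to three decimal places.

-0.488

M_4 ≈ 32.22803.
T_4 ≈ 32.71582.
M_4 − T_4 ≈ -0.488.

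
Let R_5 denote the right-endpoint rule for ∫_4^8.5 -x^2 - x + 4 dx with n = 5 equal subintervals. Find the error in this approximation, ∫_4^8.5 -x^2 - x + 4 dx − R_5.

Exact integral: ∫_4^8.5 f(x) dx = -193.5.
R_5 = -221.445.
Error = -193.5 − (-221.445) = 27.945.

27.945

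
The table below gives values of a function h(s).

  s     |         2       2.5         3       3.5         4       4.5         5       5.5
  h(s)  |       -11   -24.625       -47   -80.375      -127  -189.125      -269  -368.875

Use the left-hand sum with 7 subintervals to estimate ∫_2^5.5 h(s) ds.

Δs = 0.5.
Sum = 0.5·[(-11) + (-24.625) + (-47) + (-80.375) + (-127) + (-189.125) + (-269)] = -374.0625.

-374.0625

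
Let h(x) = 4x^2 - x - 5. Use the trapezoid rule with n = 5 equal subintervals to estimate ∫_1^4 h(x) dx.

62.22

Δx = (4 − 1)/5 = 0.6.
h(1) = -2, h(1.6) = 3.64, h(2.2) = 12.16, h(2.8) = 23.56, h(3.4) = 37.84, h(4) = 55.
T_5 = (Δx/2)·[h(x_0) + 2h(x_1) + ... + 2h(x_{4}) + h(x_5)].
Sum = 62.22.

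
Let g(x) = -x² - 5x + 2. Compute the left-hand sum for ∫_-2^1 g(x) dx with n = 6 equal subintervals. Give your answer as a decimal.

Δx = (1 − (-2))/6 = 0.5.
Left endpoints: -2, -1.5, -1, -0.5, 0, 0.5.
g(-2) = 8, g(-1.5) = 7.25, g(-1) = 6, g(-0.5) = 4.25, g(0) = 2, g(0.5) = -0.75.
Sum = Δx · [g(-2) + g(-1.5) + g(-1) + ...].
Sum = 13.375.

13.375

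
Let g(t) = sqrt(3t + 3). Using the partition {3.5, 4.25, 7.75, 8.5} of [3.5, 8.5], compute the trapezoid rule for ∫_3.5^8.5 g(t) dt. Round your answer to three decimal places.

22.701

Subinterval widths: 0.75, 3.5, 0.75.
g(3.5) ≈ 3.674, g(4.25) ≈ 3.969, g(7.75) ≈ 5.123, g(8.5) ≈ 5.339.
On each subinterval the trapezoid contributes (Δt_i/2)·[g(t_{i-1}) + g(t_i)].
Sum ≈ 22.701.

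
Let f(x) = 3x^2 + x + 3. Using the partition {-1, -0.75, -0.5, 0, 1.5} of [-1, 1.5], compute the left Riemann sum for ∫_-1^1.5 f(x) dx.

8.359375

Subinterval widths: 0.25, 0.25, 0.5, 1.5.
Left endpoints: -1, -0.75, -0.5, 0.
f(-1) = 5, f(-0.75) = 3.9375, f(-0.5) = 3.25, f(0) = 3.
Sum = Σ Δx_i · f(x_i).
Sum = 8.359375.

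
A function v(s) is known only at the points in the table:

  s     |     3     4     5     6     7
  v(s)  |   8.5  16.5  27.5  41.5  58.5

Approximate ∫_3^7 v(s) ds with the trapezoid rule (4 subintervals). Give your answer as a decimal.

119

Δs = 1.
T_4 = (1/2)·[8.5 + 2·16.5 + 2·27.5 + 2·41.5 + 58.5] = 119.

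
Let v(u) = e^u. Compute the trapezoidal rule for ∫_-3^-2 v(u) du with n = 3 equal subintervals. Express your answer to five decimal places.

0.08634

Δu = (-2 − (-3))/3 = 1/3.
v(-3) ≈ 0.04979, v(-8/3) ≈ 0.06948, v(-7/3) ≈ 0.09697, v(-2) ≈ 0.13534.
T_3 = (Δu/2)·[v(u_0) + 2v(u_1) + 2v(u_2) + v(u_3)].
Sum ≈ 0.08634.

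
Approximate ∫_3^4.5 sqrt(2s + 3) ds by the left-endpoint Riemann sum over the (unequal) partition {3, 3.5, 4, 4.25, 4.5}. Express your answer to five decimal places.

Subinterval widths: 0.5, 0.5, 0.25, 0.25.
Left endpoints: 3, 3.5, 4, 4.25.
f(3) ≈ 3.00000, f(3.5) ≈ 3.16228, f(4) ≈ 3.31662, f(4.25) ≈ 3.39116.
Sum = Σ Δs_i · f(s_i).
Sum ≈ 4.75809.

4.75809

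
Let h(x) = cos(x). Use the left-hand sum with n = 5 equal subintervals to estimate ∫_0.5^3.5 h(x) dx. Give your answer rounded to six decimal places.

Δx = (3.5 − 0.5)/5 = 0.6.
Left endpoints: 0.5, 1.1, 1.7, 2.3, 2.9.
h(0.5) ≈ 0.877583, h(1.1) ≈ 0.453596, h(1.7) ≈ -0.128844, h(2.3) ≈ -0.666276, h(2.9) ≈ -0.970958.
Sum = Δx · [h(0.5) + h(1.1) + h(1.7) + h(2.3) + h(2.9)].
Sum ≈ -0.260940.

-0.260940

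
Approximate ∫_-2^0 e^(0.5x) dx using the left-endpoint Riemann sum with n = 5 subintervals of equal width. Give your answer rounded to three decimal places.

Δx = (0 − (-2))/5 = 0.4.
Left endpoints: -2, -1.6, -1.2, -0.8, -0.4.
f(-2) ≈ 0.368, f(-1.6) ≈ 0.449, f(-1.2) ≈ 0.549, f(-0.8) ≈ 0.670, f(-0.4) ≈ 0.819.
Sum = Δx · [f(-2) + f(-1.6) + f(-1.2) + f(-0.8) + f(-0.4)].
Sum ≈ 1.142.

1.142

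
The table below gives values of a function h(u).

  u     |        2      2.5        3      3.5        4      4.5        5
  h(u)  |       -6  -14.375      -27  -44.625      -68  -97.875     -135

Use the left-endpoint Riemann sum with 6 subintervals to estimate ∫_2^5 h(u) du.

Δu = 0.5.
Sum = 0.5·[(-6) + (-14.375) + (-27) + (-44.625) + (-68) + (-97.875)] = -128.9375.

-128.9375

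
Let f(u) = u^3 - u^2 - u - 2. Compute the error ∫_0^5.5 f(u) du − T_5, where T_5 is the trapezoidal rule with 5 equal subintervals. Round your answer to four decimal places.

Exact integral: ∫_0^5.5 f(u) du ≈ 147.182292.
T_5 = 155.22375.
Error ≈ 147.182292 − 155.22375 ≈ -8.0415.

-8.0415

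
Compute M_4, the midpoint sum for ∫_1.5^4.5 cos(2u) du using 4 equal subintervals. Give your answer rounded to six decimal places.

0.149088

Δu = (4.5 − 1.5)/4 = 0.75.
Midpoints: 1.875, 2.625, 3.375, 4.125.
f(1.875) ≈ -0.820559, f(2.625) ≈ 0.512085, f(3.375) ≈ 0.893006, f(4.125) ≈ -0.385748.
Sum = Δu · [f(1.875) + f(2.625) + f(3.375) + f(4.125)].
Sum ≈ 0.149088.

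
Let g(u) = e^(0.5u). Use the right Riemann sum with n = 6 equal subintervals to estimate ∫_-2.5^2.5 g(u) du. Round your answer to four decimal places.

Δu = (2.5 − (-2.5))/6 = 5/6.
Right endpoints: -5/3, -5/6, 0, 5/6, 5/3, 2.5.
g(-5/3) ≈ 0.4346, g(-5/6) ≈ 0.6592, g(0) ≈ 1.0000, g(5/6) ≈ 1.5169, g(5/3) ≈ 2.3010, g(2.5) ≈ 3.4903.
Sum = Δu · [g(-5/3) + g(-5/6) + g(0) + ...].
Sum ≈ 7.8350.

7.8350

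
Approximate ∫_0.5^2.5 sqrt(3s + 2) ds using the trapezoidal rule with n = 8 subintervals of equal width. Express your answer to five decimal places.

Δs = (2.5 − 0.5)/8 = 0.25.
f(0.5) ≈ 1.87083, f(0.75) ≈ 2.06155, f(1) ≈ 2.23607, f(1.25) ≈ 2.39792, f(1.5) ≈ 2.54951, f(1.75) ≈ 2.69258, f(2) ≈ 2.82843, f(2.25) ≈ 2.95804, f(2.5) ≈ 3.08221.
T_8 = (Δs/2)·[f(s_0) + 2f(s_1) + ... + 2f(s_{7}) + f(s_8)].
Sum ≈ 5.05015.

5.05015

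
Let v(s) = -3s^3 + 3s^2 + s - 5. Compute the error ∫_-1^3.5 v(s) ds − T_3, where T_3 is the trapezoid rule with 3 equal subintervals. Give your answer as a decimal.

Exact integral: ∫_-1^3.5 v(s) ds = -84.796875.
T_3 = -98.71875.
Error = -84.796875 − (-98.71875) = 13.921875.

13.921875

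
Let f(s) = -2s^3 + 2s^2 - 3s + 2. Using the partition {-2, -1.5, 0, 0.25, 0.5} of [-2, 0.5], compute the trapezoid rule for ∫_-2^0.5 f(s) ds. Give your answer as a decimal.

27.9296875

Subinterval widths: 0.5, 1.5, 0.25, 0.25.
f(-2) = 32, f(-1.5) = 17.75, f(0) = 2, f(0.25) = 1.34375, f(0.5) = 0.75.
On each subinterval the trapezoid contributes (Δs_i/2)·[f(s_{i-1}) + f(s_i)].
Sum = 27.9296875.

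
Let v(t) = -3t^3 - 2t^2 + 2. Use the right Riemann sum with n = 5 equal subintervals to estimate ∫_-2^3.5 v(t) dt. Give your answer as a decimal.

-226.1875

Δt = (3.5 − (-2))/5 = 1.1.
Right endpoints: -0.9, 0.2, 1.3, 2.4, 3.5.
v(-0.9) = 2.567, v(0.2) = 1.896, v(1.3) = -7.971, v(2.4) = -50.992, v(3.5) = -151.125.
Sum = Δt · [v(-0.9) + v(0.2) + v(1.3) + v(2.4) + v(3.5)].
Sum = -226.1875.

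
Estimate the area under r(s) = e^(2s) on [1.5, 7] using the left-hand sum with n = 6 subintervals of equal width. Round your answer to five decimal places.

209787.17130

Δs = (7 − 1.5)/6 = 11/12.
Left endpoints: 1.5, 29/12, 10/3, 4.25, 31/6, 73/12.
r(1.5) ≈ 20.08554, r(29/12) ≈ 125.62903, r(10/3) ≈ 785.77199, r(4.25) ≈ 4914.76884, r(31/6) ≈ 30740.40934, r(73/12) ≈ 192272.06759.
Sum = Δs · [r(1.5) + r(29/12) + r(10/3) + ...].
Sum ≈ 209787.17130.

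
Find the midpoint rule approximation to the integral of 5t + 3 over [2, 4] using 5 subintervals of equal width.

Δt = (4 − 2)/5 = 0.4.
Midpoints: 2.2, 2.6, 3, 3.4, 3.8.
f(2.2) = 14, f(2.6) = 16, f(3) = 18, f(3.4) = 20, f(3.8) = 22.
Sum = Δt · [f(2.2) + f(2.6) + f(3) + f(3.4) + f(3.8)].
Sum = 36.

36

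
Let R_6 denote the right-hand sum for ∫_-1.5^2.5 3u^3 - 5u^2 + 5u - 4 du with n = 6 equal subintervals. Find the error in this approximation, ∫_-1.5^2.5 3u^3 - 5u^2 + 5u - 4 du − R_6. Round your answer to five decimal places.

Exact integral: ∫_-1.5^2.5 f(u) du ≈ -12.1666667.
R_6 ≈ 6.6851852.
Error ≈ -12.1666667 − 6.6851852 ≈ -18.85185.

-18.85185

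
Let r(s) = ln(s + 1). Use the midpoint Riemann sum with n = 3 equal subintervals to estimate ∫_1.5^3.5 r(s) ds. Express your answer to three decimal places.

Δs = (3.5 − 1.5)/3 = 2/3.
Midpoints: 11/6, 2.5, 19/6.
r(11/6) ≈ 1.041, r(2.5) ≈ 1.253, r(19/6) ≈ 1.427.
Sum = Δs · [r(11/6) + r(2.5) + r(19/6)].
Sum ≈ 2.481.

2.481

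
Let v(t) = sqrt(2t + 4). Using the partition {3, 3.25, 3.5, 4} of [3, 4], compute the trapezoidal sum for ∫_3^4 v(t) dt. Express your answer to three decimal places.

Subinterval widths: 0.25, 0.25, 0.5.
v(3) ≈ 3.162, v(3.25) ≈ 3.240, v(3.5) ≈ 3.317, v(4) ≈ 3.464.
On each subinterval the trapezoid contributes (Δt_i/2)·[v(t_{i-1}) + v(t_i)].
Sum ≈ 3.315.

3.315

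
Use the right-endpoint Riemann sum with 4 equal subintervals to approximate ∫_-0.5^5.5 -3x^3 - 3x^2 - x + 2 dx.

Δx = (5.5 − (-0.5))/4 = 1.5.
Right endpoints: 1, 2.5, 4, 5.5.
f(1) = -5, f(2.5) = -66.125, f(4) = -242, f(5.5) = -593.375.
Sum = Δx · [f(1) + f(2.5) + f(4) + f(5.5)].
Sum = -1359.75.

-1359.75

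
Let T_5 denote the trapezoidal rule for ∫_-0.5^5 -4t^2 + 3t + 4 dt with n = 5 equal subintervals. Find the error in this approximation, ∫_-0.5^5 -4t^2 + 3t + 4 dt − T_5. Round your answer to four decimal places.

Exact integral: ∫_-0.5^5 f(t) dt ≈ -107.708333.
T_5 = -112.145.
Error ≈ -107.708333 − (-112.145) ≈ 4.4367.

4.4367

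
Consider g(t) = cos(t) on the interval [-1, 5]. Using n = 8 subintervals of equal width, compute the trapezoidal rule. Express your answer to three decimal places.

Δt = (5 − (-1))/8 = 0.75.
g(-1) ≈ 0.540, g(-0.25) ≈ 0.969, g(0.5) ≈ 0.878, g(1.25) ≈ 0.315, g(2) ≈ -0.416, g(2.75) ≈ -0.924, g(3.5) ≈ -0.936, g(4.25) ≈ -0.446, g(5) ≈ 0.284.
T_8 = (Δt/2)·[g(t_0) + 2g(t_1) + ... + 2g(t_{7}) + g(t_8)].
Sum ≈ -0.112.

-0.112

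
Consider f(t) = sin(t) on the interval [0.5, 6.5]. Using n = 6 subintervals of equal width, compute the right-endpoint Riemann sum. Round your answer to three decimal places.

-0.223

Δt = (6.5 − 0.5)/6 = 1.
Right endpoints: 1.5, 2.5, 3.5, 4.5, 5.5, 6.5.
f(1.5) ≈ 0.997, f(2.5) ≈ 0.598, f(3.5) ≈ -0.351, f(4.5) ≈ -0.978, f(5.5) ≈ -0.706, f(6.5) ≈ 0.215.
Sum = Δt · [f(1.5) + f(2.5) + f(3.5) + ...].
Sum ≈ -0.223.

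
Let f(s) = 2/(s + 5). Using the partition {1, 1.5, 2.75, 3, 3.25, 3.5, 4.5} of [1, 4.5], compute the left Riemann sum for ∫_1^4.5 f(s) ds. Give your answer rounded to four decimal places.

Subinterval widths: 0.5, 1.25, 0.25, 0.25, 0.25, 1.
Left endpoints: 1, 1.5, 2.75, 3, 3.25, 3.5.
f(1) = 1/3, f(1.5) = 4/13, f(2.75) = 8/31, f(3) = 0.25, f(3.25) = 8/33, f(3.5) = 4/17.
Sum = Σ Δs_i · f(s_i).
Sum ≈ 0.9742.

0.9742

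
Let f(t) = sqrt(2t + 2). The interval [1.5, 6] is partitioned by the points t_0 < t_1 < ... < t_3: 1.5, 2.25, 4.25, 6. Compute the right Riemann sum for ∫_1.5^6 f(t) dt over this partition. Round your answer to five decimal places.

14.94077

Subinterval widths: 0.75, 2, 1.75.
Right endpoints: 2.25, 4.25, 6.
f(2.25) ≈ 2.54951, f(4.25) ≈ 3.24037, f(6) ≈ 3.74166.
Sum = Σ Δt_i · f(t_i).
Sum ≈ 14.94077.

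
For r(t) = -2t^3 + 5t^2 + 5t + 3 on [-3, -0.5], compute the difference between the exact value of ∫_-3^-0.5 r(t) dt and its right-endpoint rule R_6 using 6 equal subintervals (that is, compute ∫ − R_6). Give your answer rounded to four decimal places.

16.5871

Exact integral: ∫_-3^-0.5 r(t) dt ≈ 70.885417.
R_6 ≈ 54.298322.
Error ≈ 70.885417 − 54.298322 ≈ 16.5871.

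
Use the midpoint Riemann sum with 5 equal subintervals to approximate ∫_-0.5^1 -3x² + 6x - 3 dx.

-3.34125

Δx = (1 − (-0.5))/5 = 0.3.
Midpoints: -0.35, -0.05, 0.25, 0.55, 0.85.
f(-0.35) = -5.4675, f(-0.05) = -3.3075, f(0.25) = -1.6875, f(0.55) = -0.6075, f(0.85) = -0.0675.
Sum = Δx · [f(-0.35) + f(-0.05) + f(0.25) + f(0.55) + f(0.85)].
Sum = -3.34125.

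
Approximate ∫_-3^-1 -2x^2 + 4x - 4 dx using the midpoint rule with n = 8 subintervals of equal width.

-41.3125

Δx = (-1 − (-3))/8 = 0.25.
Midpoints: -2.875, -2.625, -2.375, -2.125, -1.875, -1.625, -1.375, -1.125.
f(-2.875) = -32.03125, f(-2.625) = -28.28125, f(-2.375) = -24.78125, f(-2.125) = -21.53125, f(-1.875) = -18.53125, f(-1.625) = -15.78125, f(-1.375) = -13.28125, f(-1.125) = -11.03125.
Sum = Δx · [f(-2.875) + f(-2.625) + f(-2.375) + ...].
Sum = -41.3125.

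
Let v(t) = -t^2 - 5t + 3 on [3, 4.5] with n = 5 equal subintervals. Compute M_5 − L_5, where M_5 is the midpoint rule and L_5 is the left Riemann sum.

M_5 = -44.98875.
L_5 = -42.21.
M_5 − L_5 = -2.77875.

-2.77875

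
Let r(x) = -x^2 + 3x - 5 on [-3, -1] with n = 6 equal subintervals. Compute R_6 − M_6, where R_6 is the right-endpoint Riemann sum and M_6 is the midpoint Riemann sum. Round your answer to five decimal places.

R_6 ≈ -28.3703704.
M_6 ≈ -30.6481481.
R_6 − M_6 ≈ 2.27778.

2.27778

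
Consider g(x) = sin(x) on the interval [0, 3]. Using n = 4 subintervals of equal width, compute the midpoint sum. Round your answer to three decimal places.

Δx = (3 − 0)/4 = 0.75.
Midpoints: 0.375, 1.125, 1.875, 2.625.
g(0.375) ≈ 0.366, g(1.125) ≈ 0.902, g(1.875) ≈ 0.954, g(2.625) ≈ 0.494.
Sum = Δx · [g(0.375) + g(1.125) + g(1.875) + g(2.625)].
Sum ≈ 2.037.

2.037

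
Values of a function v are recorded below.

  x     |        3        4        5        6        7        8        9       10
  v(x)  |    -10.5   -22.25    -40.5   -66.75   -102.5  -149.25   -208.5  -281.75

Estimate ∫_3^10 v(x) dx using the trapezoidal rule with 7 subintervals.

-735.875

Δx = 1.
T_7 = (1/2)·[(-10.5) + 2·(-22.25) + 2·(-40.5) + 2·(-66.75) + 2·(-102.5) + 2·(-149.25) + 2·(-208.5) + (-281.75)] = -735.875.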